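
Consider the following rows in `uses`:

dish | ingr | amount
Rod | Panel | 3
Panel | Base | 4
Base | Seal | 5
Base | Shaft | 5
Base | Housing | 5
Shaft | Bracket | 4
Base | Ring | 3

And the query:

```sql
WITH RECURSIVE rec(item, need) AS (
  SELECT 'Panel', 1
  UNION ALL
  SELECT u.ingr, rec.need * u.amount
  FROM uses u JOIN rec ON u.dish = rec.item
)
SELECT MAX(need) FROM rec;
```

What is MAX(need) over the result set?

80

Base: (Panel, need=1).
Iteration 1: components of {Panel} -> Base = 1*4 = 4.
Iteration 2: components of {Base} -> Housing = 4*5 = 20, Ring = 4*3 = 12, Seal = 4*5 = 20, Shaft = 4*5 = 20.
Iteration 3: components of {Housing,Ring,Seal,Shaft} -> Bracket = 20*4 = 80.
Iteration 4: no further components; recursion stops.
need values: 1, 4, 20, 20, 20, 12, 80; the maximum is 80.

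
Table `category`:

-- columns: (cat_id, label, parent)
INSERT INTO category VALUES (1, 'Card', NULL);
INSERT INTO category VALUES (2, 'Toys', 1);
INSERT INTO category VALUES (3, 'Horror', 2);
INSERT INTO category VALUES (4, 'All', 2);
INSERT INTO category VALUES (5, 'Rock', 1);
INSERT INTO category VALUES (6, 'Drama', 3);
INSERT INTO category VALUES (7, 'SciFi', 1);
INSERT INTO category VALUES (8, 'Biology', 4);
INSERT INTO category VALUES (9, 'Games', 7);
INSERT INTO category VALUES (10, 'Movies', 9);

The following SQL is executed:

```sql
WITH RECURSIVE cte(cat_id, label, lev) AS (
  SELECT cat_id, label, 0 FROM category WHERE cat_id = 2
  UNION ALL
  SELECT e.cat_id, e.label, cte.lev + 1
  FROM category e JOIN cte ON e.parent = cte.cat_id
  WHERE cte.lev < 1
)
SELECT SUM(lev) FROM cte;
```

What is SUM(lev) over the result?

2

Base: cat_id=2 (Toys) at lev 0.
Iteration 1: rows with parent in {2} -> Horror (id 3, lev 1), All (id 4, lev 1).
Iteration 2: lev < 1 fails for all current rows; recursion stops.
SUM(lev) = 0 + 1 + 1 = 2.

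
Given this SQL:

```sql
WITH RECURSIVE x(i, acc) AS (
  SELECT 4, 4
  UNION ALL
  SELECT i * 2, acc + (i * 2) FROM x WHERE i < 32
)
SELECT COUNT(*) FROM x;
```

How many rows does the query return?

4

Base: i=4, acc=4.
Iteration 1: 4 < 32 holds -> i = 4 * 2 = 8, acc = 4 + 8 = 12.
Iteration 2: 8 < 32 holds -> i = 8 * 2 = 16, acc = 12 + 16 = 28.
Iteration 3: 16 < 32 holds -> i = 16 * 2 = 32, acc = 28 + 32 = 60.
Iteration 4: 32 < 32 fails; recursion stops.
Total rows emitted: 4.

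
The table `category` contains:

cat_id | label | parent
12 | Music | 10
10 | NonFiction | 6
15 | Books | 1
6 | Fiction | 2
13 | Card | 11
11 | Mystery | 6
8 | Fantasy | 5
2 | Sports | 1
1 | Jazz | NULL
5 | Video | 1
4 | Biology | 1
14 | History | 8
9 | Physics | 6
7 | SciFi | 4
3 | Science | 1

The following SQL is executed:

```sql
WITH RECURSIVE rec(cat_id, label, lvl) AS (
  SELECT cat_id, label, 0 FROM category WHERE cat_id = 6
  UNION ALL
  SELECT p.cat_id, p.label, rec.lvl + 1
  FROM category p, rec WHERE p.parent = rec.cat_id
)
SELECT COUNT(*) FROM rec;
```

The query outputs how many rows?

6

Base: cat_id=6 (Fiction) at lvl 0.
Iteration 1: rows with parent in {6} -> Physics (id 9, lvl 1), NonFiction (id 10, lvl 1), Mystery (id 11, lvl 1).
Iteration 2: rows with parent in {9,10,11} -> Music (id 12, lvl 2), Card (id 13, lvl 2).
Iteration 3: no rows with parent in {12,13}; recursion stops.
Total rows emitted: 6.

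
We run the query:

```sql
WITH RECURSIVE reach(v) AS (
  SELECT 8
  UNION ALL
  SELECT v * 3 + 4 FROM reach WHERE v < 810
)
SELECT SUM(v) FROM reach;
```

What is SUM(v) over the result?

Base: v=8.
Iteration 1: 8 < 810 holds -> v = 8 * 3 + 4 = 28.
Iteration 2: 28 < 810 holds -> v = 28 * 3 + 4 = 88.
Iteration 3: 88 < 810 holds -> v = 88 * 3 + 4 = 268.
Iteration 4: 268 < 810 holds -> v = 268 * 3 + 4 = 808.
Iteration 5: 808 < 810 holds -> v = 808 * 3 + 4 = 2428.
Iteration 6: 2428 < 810 fails; recursion stops.
SUM(v) = 8 + 28 + 88 + 268 + 808 + 2428 = 3628.

3628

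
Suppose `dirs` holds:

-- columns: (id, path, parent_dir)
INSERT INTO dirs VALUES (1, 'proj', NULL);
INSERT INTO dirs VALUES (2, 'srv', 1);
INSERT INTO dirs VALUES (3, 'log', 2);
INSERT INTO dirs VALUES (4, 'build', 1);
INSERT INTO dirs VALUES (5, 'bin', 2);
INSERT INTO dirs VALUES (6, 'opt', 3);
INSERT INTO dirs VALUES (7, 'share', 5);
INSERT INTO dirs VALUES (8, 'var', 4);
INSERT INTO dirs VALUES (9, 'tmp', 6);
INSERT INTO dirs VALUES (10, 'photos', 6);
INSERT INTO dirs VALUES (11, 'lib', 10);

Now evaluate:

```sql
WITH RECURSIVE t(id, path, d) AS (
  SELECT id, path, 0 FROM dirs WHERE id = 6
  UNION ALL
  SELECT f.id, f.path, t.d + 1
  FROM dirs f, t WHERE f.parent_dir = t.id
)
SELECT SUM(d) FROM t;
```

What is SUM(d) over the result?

4

Base: id=6 (opt) at d 0.
Iteration 1: rows with parent_dir in {6} -> tmp (id 9, d 1), photos (id 10, d 1).
Iteration 2: rows with parent_dir in {9,10} -> lib (id 11, d 2).
Iteration 3: no rows with parent_dir in {11}; recursion stops.
SUM(d) = 0 + 1 + 1 + 2 = 4.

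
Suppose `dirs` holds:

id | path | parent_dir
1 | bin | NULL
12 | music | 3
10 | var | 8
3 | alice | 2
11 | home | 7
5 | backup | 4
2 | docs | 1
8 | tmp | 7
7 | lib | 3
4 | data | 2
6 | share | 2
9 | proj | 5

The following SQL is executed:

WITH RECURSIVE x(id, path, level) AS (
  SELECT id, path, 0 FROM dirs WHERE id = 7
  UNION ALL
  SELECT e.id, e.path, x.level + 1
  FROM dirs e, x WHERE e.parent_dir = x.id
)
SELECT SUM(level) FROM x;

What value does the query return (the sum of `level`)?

4

Base: id=7 (lib) at level 0.
Iteration 1: rows with parent_dir in {7} -> tmp (id 8, level 1), home (id 11, level 1).
Iteration 2: rows with parent_dir in {8,11} -> var (id 10, level 2).
Iteration 3: no rows with parent_dir in {10}; recursion stops.
SUM(level) = 0 + 1 + 1 + 2 = 4.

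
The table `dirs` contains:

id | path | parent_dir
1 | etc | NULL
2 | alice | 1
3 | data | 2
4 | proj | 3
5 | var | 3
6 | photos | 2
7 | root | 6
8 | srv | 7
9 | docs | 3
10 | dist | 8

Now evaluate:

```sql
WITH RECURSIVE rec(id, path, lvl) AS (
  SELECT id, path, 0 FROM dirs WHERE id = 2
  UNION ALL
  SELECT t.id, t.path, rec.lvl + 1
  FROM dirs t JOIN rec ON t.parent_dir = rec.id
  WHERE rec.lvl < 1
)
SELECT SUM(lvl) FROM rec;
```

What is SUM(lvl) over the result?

2

Base: id=2 (alice) at lvl 0.
Iteration 1: rows with parent_dir in {2} -> data (id 3, lvl 1), photos (id 6, lvl 1).
Iteration 2: lvl < 1 fails for all current rows; recursion stops.
SUM(lvl) = 0 + 1 + 1 = 2.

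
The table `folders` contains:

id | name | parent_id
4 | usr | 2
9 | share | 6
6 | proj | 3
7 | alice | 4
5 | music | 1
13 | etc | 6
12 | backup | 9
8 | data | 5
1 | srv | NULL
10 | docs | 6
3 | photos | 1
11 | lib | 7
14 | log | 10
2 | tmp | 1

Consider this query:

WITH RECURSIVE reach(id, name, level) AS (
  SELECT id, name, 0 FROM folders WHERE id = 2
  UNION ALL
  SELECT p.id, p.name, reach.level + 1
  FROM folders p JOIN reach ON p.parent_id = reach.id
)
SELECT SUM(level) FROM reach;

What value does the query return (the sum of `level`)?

6

Base: id=2 (tmp) at level 0.
Iteration 1: rows with parent_id in {2} -> usr (id 4, level 1).
Iteration 2: rows with parent_id in {4} -> alice (id 7, level 2).
Iteration 3: rows with parent_id in {7} -> lib (id 11, level 3).
Iteration 4: no rows with parent_id in {11}; recursion stops.
SUM(level) = 0 + 1 + 2 + 3 = 6.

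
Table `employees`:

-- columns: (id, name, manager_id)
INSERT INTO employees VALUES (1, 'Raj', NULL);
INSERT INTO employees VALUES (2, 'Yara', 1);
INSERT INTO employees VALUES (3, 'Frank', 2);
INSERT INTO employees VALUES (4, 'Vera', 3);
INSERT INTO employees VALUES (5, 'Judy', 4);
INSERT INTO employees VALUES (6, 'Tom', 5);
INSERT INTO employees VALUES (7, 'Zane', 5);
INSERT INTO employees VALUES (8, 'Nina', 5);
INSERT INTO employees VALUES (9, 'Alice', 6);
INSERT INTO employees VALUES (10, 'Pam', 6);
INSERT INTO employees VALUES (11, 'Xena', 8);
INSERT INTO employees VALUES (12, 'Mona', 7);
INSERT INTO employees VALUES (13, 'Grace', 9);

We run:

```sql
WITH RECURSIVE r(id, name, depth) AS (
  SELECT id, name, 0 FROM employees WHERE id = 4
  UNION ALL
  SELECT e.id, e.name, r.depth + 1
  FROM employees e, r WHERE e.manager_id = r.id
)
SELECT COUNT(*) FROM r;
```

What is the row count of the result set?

Base: id=4 (Vera) at depth 0.
Iteration 1: rows with manager_id in {4} -> Judy (id 5, depth 1).
Iteration 2: rows with manager_id in {5} -> Tom (id 6, depth 2), Zane (id 7, depth 2), Nina (id 8, depth 2).
Iteration 3: rows with manager_id in {6,7,8} -> Alice (id 9, depth 3), Pam (id 10, depth 3), Xena (id 11, depth 3), Mona (id 12, depth 3).
Iteration 4: rows with manager_id in {9,10,11,12} -> Grace (id 13, depth 4).
Iteration 5: no rows with manager_id in {13}; recursion stops.
Total rows emitted: 10.

10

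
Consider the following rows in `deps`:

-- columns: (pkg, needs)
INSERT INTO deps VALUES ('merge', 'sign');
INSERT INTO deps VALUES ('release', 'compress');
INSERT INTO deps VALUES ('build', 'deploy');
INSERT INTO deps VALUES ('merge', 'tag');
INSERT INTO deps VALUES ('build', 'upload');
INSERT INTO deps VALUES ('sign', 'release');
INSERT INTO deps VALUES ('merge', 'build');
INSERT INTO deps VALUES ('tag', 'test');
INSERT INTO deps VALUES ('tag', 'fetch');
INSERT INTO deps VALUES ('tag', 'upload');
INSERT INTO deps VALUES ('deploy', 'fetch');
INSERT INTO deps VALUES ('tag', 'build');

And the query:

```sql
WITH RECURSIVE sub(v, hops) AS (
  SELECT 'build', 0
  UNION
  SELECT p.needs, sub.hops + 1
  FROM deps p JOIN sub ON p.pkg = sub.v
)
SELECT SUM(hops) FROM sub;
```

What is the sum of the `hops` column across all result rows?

Base: (build, hops=0).
Iteration 1: edges from {build} -> (deploy, hops=1), (upload, hops=1).
Iteration 2: edges from {deploy,upload} -> (fetch, hops=2).
Iteration 3: no outgoing edges from {fetch}; recursion stops.
SUM(hops) = 0 + 1 + 1 + 2 = 4.

4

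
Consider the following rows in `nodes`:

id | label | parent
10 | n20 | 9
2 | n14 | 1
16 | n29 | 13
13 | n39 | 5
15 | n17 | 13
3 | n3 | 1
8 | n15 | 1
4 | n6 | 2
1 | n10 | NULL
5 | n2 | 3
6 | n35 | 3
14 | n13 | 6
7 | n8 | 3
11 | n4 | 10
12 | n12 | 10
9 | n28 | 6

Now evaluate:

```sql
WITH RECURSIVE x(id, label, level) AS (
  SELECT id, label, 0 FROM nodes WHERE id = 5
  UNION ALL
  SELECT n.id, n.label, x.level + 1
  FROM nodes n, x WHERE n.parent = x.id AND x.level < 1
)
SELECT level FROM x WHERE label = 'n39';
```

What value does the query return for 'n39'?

Base: id=5 (n2) at level 0.
Iteration 1: rows with parent in {5} -> n39 (id 13, level 1).
Iteration 2: level < 1 fails for all current rows; recursion stops.

1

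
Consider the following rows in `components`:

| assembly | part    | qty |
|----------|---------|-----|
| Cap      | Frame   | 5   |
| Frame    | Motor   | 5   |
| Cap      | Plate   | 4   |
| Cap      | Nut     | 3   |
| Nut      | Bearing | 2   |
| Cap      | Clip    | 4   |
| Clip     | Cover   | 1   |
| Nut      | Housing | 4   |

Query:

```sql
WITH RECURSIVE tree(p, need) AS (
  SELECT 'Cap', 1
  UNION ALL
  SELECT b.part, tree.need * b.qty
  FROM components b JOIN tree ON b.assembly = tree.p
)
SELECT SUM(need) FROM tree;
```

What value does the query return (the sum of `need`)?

64

Base: (Cap, need=1).
Iteration 1: components of {Cap} -> Clip = 1*4 = 4, Frame = 1*5 = 5, Nut = 1*3 = 3, Plate = 1*4 = 4.
Iteration 2: components of {Clip,Frame,Nut,Plate} -> Bearing = 3*2 = 6, Cover = 4*1 = 4, Housing = 3*4 = 12, Motor = 5*5 = 25.
Iteration 3: no further components; recursion stops.
SUM(need) = 1 + 5 + 4 + 3 + 4 + 25 + 6 + 12 + 4 = 64.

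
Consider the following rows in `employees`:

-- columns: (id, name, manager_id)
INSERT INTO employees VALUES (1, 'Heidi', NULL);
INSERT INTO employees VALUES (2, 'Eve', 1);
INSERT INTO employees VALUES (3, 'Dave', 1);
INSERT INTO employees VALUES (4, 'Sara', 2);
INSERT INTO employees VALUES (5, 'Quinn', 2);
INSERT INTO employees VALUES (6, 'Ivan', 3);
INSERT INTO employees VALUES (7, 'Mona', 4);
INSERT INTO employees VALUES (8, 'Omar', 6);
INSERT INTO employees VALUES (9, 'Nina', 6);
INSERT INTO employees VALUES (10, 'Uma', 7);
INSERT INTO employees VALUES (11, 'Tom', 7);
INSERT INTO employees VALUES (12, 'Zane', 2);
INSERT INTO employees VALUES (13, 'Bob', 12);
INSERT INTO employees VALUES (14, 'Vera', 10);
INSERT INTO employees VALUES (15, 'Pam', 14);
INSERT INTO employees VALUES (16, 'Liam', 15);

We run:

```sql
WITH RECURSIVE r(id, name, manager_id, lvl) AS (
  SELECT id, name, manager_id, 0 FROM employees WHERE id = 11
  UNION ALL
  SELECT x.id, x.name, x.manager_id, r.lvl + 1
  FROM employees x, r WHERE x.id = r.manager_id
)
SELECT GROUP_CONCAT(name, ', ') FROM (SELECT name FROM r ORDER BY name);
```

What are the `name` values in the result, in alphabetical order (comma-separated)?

Eve, Heidi, Mona, Sara, Tom

Base: id=11 (Tom), manager_id=7, lvl 0.
Iteration 1: join on id=7 -> Mona (id 7, manager_id=4, lvl 1).
Iteration 2: join on id=4 -> Sara (id 4, manager_id=2, lvl 2).
Iteration 3: join on id=2 -> Eve (id 2, manager_id=1, lvl 3).
Iteration 4: join on id=1 -> Heidi (id 1, manager_id=NULL, lvl 4).
Iteration 5: manager_id is NULL; no match; recursion stops.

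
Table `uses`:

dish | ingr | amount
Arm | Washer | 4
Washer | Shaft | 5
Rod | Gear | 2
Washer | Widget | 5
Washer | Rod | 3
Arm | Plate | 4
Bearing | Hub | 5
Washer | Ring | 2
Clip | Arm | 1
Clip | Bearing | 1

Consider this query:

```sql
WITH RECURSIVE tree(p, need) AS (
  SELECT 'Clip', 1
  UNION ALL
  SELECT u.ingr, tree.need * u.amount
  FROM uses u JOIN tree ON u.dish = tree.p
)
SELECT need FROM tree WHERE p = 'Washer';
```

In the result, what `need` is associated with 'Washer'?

4

Base: (Clip, need=1).
Iteration 1: components of {Clip} -> Arm = 1*1 = 1, Bearing = 1*1 = 1.
Iteration 2: components of {Arm,Bearing} -> Hub = 1*5 = 5, Plate = 1*4 = 4, Washer = 1*4 = 4.
Iteration 3: components of {Hub,Plate,Washer} -> Ring = 4*2 = 8, Rod = 4*3 = 12, Shaft = 4*5 = 20, Widget = 4*5 = 20.
Iteration 4: components of {Ring,Rod,Shaft,Widget} -> Gear = 12*2 = 24.
Iteration 5: no further components; recursion stops.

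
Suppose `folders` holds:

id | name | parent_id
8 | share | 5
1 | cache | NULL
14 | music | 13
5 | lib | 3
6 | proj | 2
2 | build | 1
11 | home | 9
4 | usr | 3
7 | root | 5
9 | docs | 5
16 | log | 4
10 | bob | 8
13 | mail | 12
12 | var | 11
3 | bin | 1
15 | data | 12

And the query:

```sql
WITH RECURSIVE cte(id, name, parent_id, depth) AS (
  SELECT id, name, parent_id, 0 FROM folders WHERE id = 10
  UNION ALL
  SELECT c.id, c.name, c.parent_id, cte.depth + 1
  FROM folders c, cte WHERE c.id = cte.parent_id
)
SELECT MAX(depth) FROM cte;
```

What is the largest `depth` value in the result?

Base: id=10 (bob), parent_id=8, depth 0.
Iteration 1: join on id=8 -> share (id 8, parent_id=5, depth 1).
Iteration 2: join on id=5 -> lib (id 5, parent_id=3, depth 2).
Iteration 3: join on id=3 -> bin (id 3, parent_id=1, depth 3).
Iteration 4: join on id=1 -> cache (id 1, parent_id=NULL, depth 4).
Iteration 5: parent_id is NULL; no match; recursion stops.
depth values: 0, 1, 2, 3, 4; the maximum is 4.

4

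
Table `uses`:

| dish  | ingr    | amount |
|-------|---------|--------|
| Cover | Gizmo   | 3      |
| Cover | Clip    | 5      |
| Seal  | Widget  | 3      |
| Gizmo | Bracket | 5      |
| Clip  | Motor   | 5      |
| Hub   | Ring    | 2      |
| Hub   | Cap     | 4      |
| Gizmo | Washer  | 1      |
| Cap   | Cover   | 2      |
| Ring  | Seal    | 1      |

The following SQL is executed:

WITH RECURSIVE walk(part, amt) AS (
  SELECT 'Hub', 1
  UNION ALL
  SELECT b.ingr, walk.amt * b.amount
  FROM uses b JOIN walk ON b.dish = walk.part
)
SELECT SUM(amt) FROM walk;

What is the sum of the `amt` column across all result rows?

Base: (Hub, amt=1).
Iteration 1: components of {Hub} -> Cap = 1*4 = 4, Ring = 1*2 = 2.
Iteration 2: components of {Cap,Ring} -> Cover = 4*2 = 8, Seal = 2*1 = 2.
Iteration 3: components of {Cover,Seal} -> Clip = 8*5 = 40, Gizmo = 8*3 = 24, Widget = 2*3 = 6.
Iteration 4: components of {Clip,Gizmo,Widget} -> Bracket = 24*5 = 120, Motor = 40*5 = 200, Washer = 24*1 = 24.
Iteration 5: no further components; recursion stops.
SUM(amt) = 1 + 4 + 2 + 8 + 2 + 40 + 24 + 6 + 200 + 24 + 120 = 431.

431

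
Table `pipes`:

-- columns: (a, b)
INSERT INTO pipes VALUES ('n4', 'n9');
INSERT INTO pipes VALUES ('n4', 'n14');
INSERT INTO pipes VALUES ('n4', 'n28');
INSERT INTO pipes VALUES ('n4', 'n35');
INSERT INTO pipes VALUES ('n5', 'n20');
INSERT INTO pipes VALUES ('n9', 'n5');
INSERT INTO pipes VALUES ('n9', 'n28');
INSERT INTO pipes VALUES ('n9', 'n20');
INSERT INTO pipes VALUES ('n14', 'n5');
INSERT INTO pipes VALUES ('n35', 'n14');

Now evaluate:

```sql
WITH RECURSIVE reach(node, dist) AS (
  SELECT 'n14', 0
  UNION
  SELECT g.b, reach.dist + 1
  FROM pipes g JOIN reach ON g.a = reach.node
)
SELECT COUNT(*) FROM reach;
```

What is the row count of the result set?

Base: (n14, dist=0).
Iteration 1: edges from {n14} -> (n5, dist=1).
Iteration 2: edges from {n5} -> (n20, dist=2).
Iteration 3: no outgoing edges from {n20}; recursion stops.
Total rows emitted: 3.

3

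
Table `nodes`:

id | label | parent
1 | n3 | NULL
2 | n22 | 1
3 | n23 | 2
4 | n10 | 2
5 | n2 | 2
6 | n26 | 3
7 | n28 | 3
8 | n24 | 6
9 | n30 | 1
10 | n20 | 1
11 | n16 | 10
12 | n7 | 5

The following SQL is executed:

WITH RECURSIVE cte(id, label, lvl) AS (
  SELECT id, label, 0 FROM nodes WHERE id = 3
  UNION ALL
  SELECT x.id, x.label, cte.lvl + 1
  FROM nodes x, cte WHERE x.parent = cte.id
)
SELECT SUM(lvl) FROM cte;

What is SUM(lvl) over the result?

4

Base: id=3 (n23) at lvl 0.
Iteration 1: rows with parent in {3} -> n26 (id 6, lvl 1), n28 (id 7, lvl 1).
Iteration 2: rows with parent in {6,7} -> n24 (id 8, lvl 2).
Iteration 3: no rows with parent in {8}; recursion stops.
SUM(lvl) = 0 + 1 + 1 + 2 = 4.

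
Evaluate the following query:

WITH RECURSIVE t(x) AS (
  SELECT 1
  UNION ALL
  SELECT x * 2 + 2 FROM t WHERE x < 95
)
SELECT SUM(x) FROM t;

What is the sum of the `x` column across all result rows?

Base: x=1.
Iteration 1: 1 < 95 holds -> x = 1 * 2 + 2 = 4.
Iteration 2: 4 < 95 holds -> x = 4 * 2 + 2 = 10.
Iteration 3: 10 < 95 holds -> x = 10 * 2 + 2 = 22.
Iteration 4: 22 < 95 holds -> x = 22 * 2 + 2 = 46.
Iteration 5: 46 < 95 holds -> x = 46 * 2 + 2 = 94.
Iteration 6: 94 < 95 holds -> x = 94 * 2 + 2 = 190.
Iteration 7: 190 < 95 fails; recursion stops.
SUM(x) = 1 + 4 + 10 + 22 + 46 + 94 + 190 = 367.

367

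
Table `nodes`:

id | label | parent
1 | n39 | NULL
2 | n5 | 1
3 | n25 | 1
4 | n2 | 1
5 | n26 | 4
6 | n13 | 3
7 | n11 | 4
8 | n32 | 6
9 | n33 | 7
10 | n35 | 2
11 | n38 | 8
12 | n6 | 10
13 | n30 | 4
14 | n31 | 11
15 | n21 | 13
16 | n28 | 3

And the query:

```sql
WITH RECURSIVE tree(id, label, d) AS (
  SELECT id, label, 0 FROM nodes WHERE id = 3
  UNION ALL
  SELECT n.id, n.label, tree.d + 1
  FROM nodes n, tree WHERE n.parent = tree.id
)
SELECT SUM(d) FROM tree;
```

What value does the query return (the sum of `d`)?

Base: id=3 (n25) at d 0.
Iteration 1: rows with parent in {3} -> n13 (id 6, d 1), n28 (id 16, d 1).
Iteration 2: rows with parent in {6,16} -> n32 (id 8, d 2).
Iteration 3: rows with parent in {8} -> n38 (id 11, d 3).
Iteration 4: rows with parent in {11} -> n31 (id 14, d 4).
Iteration 5: no rows with parent in {14}; recursion stops.
SUM(d) = 0 + 1 + 1 + 2 + 3 + 4 = 11.

11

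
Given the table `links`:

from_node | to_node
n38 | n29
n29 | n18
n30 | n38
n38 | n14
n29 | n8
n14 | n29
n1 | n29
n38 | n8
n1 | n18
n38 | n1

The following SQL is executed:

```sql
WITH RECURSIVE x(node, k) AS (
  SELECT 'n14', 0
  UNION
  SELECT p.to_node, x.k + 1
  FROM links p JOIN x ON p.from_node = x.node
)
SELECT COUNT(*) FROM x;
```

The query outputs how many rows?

4

Base: (n14, k=0).
Iteration 1: edges from {n14} -> (n29, k=1).
Iteration 2: edges from {n29} -> (n18, k=2), (n8, k=2).
Iteration 3: no outgoing edges from {n18,n8}; recursion stops.
Total rows emitted: 4.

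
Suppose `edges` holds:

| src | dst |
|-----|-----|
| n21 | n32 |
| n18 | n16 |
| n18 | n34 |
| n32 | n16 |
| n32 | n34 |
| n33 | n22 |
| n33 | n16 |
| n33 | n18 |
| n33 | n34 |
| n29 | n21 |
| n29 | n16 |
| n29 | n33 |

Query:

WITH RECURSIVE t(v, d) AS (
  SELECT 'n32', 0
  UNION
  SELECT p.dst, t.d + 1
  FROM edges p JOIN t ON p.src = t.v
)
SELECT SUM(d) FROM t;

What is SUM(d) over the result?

2

Base: (n32, d=0).
Iteration 1: edges from {n32} -> (n16, d=1), (n34, d=1).
Iteration 2: no outgoing edges from {n16,n34}; recursion stops.
SUM(d) = 0 + 1 + 1 = 2.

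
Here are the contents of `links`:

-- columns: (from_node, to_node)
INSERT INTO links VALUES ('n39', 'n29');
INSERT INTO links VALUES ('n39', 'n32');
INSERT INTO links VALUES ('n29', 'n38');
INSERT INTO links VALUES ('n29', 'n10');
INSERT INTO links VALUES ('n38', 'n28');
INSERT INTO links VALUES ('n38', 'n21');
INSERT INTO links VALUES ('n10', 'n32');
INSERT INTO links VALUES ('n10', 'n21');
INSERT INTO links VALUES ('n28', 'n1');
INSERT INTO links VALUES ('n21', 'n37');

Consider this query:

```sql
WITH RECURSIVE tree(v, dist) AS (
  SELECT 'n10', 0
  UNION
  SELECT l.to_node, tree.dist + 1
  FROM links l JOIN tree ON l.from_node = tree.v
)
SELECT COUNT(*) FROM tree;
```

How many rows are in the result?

4

Base: (n10, dist=0).
Iteration 1: edges from {n10} -> (n21, dist=1), (n32, dist=1).
Iteration 2: edges from {n21,n32} -> (n37, dist=2).
Iteration 3: no outgoing edges from {n37}; recursion stops.
Total rows emitted: 4.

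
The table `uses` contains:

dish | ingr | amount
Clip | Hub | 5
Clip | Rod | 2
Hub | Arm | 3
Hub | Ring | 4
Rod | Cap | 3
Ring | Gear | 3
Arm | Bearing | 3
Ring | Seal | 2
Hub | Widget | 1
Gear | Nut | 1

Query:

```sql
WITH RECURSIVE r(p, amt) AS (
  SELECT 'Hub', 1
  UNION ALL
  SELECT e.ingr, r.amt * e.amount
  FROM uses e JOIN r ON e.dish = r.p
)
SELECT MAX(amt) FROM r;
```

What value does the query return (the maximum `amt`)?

Base: (Hub, amt=1).
Iteration 1: components of {Hub} -> Arm = 1*3 = 3, Ring = 1*4 = 4, Widget = 1*1 = 1.
Iteration 2: components of {Arm,Ring,Widget} -> Bearing = 3*3 = 9, Gear = 4*3 = 12, Seal = 4*2 = 8.
Iteration 3: components of {Bearing,Gear,Seal} -> Nut = 12*1 = 12.
Iteration 4: no further components; recursion stops.
amt values: 1, 3, 4, 1, 9, 12, 8, 12; the maximum is 12.

12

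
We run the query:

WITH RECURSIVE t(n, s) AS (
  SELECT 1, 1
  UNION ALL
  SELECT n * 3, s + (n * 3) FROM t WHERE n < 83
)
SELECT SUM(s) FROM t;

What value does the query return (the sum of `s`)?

543

Base: n=1, s=1.
Iteration 1: 1 < 83 holds -> n = 1 * 3 = 3, s = 1 + 3 = 4.
Iteration 2: 3 < 83 holds -> n = 3 * 3 = 9, s = 4 + 9 = 13.
Iteration 3: 9 < 83 holds -> n = 9 * 3 = 27, s = 13 + 27 = 40.
Iteration 4: 27 < 83 holds -> n = 27 * 3 = 81, s = 40 + 81 = 121.
Iteration 5: 81 < 83 holds -> n = 81 * 3 = 243, s = 121 + 243 = 364.
Iteration 6: 243 < 83 fails; recursion stops.
SUM(s) = 1 + 4 + 13 + 40 + 121 + 364 = 543.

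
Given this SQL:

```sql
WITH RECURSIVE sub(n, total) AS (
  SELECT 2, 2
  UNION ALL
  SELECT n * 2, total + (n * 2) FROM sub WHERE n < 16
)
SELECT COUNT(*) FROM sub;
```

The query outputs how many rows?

4

Base: n=2, total=2.
Iteration 1: 2 < 16 holds -> n = 2 * 2 = 4, total = 2 + 4 = 6.
Iteration 2: 4 < 16 holds -> n = 4 * 2 = 8, total = 6 + 8 = 14.
Iteration 3: 8 < 16 holds -> n = 8 * 2 = 16, total = 14 + 16 = 30.
Iteration 4: 16 < 16 fails; recursion stops.
Total rows emitted: 4.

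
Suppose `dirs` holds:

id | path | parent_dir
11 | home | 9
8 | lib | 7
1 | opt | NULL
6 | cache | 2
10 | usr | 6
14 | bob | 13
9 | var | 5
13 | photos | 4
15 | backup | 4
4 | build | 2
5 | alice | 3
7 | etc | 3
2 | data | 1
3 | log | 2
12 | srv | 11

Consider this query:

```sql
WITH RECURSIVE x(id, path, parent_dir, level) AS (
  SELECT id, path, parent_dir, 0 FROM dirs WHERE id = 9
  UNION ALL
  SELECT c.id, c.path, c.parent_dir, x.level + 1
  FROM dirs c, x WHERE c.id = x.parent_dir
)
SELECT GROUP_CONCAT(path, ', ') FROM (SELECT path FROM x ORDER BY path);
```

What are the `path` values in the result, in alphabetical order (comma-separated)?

Base: id=9 (var), parent_dir=5, level 0.
Iteration 1: join on id=5 -> alice (id 5, parent_dir=3, level 1).
Iteration 2: join on id=3 -> log (id 3, parent_dir=2, level 2).
Iteration 3: join on id=2 -> data (id 2, parent_dir=1, level 3).
Iteration 4: join on id=1 -> opt (id 1, parent_dir=NULL, level 4).
Iteration 5: parent_dir is NULL; no match; recursion stops.

alice, data, log, opt, var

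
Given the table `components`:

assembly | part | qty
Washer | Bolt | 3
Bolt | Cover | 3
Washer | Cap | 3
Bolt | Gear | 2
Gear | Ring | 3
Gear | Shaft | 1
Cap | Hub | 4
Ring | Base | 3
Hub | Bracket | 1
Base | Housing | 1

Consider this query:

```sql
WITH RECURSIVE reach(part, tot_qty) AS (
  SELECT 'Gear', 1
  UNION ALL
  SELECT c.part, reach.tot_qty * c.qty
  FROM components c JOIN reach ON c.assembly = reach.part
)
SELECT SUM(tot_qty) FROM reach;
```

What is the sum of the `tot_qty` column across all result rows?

23

Base: (Gear, tot_qty=1).
Iteration 1: components of {Gear} -> Ring = 1*3 = 3, Shaft = 1*1 = 1.
Iteration 2: components of {Ring,Shaft} -> Base = 3*3 = 9.
Iteration 3: components of {Base} -> Housing = 9*1 = 9.
Iteration 4: no further components; recursion stops.
SUM(tot_qty) = 1 + 3 + 1 + 9 + 9 = 23.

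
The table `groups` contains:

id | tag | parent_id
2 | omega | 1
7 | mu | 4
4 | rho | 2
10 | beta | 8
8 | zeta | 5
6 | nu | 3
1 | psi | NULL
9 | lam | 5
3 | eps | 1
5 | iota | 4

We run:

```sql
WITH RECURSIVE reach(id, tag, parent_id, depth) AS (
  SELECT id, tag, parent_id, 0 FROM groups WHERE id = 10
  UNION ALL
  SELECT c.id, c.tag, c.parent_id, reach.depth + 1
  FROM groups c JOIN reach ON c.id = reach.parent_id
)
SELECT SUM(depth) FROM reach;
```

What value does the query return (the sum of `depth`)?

15

Base: id=10 (beta), parent_id=8, depth 0.
Iteration 1: join on id=8 -> zeta (id 8, parent_id=5, depth 1).
Iteration 2: join on id=5 -> iota (id 5, parent_id=4, depth 2).
Iteration 3: join on id=4 -> rho (id 4, parent_id=2, depth 3).
Iteration 4: join on id=2 -> omega (id 2, parent_id=1, depth 4).
Iteration 5: join on id=1 -> psi (id 1, parent_id=NULL, depth 5).
Iteration 6: parent_id is NULL; no match; recursion stops.
SUM(depth) = 0 + 1 + 2 + 3 + 4 + 5 = 15.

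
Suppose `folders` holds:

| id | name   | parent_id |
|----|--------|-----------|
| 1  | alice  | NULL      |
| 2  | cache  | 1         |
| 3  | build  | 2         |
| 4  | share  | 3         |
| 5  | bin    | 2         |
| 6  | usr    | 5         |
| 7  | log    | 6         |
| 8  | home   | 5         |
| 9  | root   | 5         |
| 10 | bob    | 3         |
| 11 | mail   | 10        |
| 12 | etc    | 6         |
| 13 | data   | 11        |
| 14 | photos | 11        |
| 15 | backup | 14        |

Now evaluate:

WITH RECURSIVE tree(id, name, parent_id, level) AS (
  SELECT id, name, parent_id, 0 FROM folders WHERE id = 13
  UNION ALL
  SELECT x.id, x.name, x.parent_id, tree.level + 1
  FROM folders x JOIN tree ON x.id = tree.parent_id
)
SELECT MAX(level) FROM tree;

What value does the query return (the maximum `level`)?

Base: id=13 (data), parent_id=11, level 0.
Iteration 1: join on id=11 -> mail (id 11, parent_id=10, level 1).
Iteration 2: join on id=10 -> bob (id 10, parent_id=3, level 2).
Iteration 3: join on id=3 -> build (id 3, parent_id=2, level 3).
Iteration 4: join on id=2 -> cache (id 2, parent_id=1, level 4).
Iteration 5: join on id=1 -> alice (id 1, parent_id=NULL, level 5).
Iteration 6: parent_id is NULL; no match; recursion stops.
level values: 0, 1, 2, 3, 4, 5; the maximum is 5.

5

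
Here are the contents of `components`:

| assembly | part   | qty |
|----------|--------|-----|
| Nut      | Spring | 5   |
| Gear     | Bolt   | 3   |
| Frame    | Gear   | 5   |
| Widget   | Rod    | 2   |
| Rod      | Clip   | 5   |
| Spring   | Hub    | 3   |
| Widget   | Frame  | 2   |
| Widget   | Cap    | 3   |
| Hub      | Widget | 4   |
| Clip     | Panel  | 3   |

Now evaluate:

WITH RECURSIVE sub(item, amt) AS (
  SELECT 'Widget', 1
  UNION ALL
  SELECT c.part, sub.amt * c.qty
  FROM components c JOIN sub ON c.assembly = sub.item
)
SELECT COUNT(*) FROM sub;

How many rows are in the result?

Base: (Widget, amt=1).
Iteration 1: components of {Widget} -> Cap = 1*3 = 3, Frame = 1*2 = 2, Rod = 1*2 = 2.
Iteration 2: components of {Cap,Frame,Rod} -> Clip = 2*5 = 10, Gear = 2*5 = 10.
Iteration 3: components of {Clip,Gear} -> Bolt = 10*3 = 30, Panel = 10*3 = 30.
Iteration 4: no further components; recursion stops.
Total rows emitted: 8.

8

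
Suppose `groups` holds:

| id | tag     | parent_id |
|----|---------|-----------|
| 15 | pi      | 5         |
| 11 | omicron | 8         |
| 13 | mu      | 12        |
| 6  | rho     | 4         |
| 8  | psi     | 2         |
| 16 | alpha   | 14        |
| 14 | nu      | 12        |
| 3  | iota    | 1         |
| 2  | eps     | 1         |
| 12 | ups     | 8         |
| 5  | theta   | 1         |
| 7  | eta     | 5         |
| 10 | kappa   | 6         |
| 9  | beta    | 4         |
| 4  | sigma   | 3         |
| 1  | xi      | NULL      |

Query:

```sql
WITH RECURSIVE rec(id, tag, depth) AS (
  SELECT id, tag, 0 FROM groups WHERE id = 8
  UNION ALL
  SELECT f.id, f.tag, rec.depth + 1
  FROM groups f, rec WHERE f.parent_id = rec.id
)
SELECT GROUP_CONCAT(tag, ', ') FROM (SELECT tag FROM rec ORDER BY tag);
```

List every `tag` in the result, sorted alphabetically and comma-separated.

alpha, mu, nu, omicron, psi, ups

Base: id=8 (psi) at depth 0.
Iteration 1: rows with parent_id in {8} -> omicron (id 11, depth 1), ups (id 12, depth 1).
Iteration 2: rows with parent_id in {11,12} -> mu (id 13, depth 2), nu (id 14, depth 2).
Iteration 3: rows with parent_id in {13,14} -> alpha (id 16, depth 3).
Iteration 4: no rows with parent_id in {16}; recursion stops.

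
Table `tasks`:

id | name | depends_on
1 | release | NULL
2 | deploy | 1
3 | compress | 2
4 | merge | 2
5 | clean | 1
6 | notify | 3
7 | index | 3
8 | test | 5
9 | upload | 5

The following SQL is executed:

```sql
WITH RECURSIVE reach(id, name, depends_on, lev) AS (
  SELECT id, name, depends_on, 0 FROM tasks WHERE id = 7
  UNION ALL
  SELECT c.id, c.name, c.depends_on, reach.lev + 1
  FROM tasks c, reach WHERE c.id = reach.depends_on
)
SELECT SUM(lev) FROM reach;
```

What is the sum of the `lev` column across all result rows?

Base: id=7 (index), depends_on=3, lev 0.
Iteration 1: join on id=3 -> compress (id 3, depends_on=2, lev 1).
Iteration 2: join on id=2 -> deploy (id 2, depends_on=1, lev 2).
Iteration 3: join on id=1 -> release (id 1, depends_on=NULL, lev 3).
Iteration 4: depends_on is NULL; no match; recursion stops.
SUM(lev) = 0 + 1 + 2 + 3 = 6.

6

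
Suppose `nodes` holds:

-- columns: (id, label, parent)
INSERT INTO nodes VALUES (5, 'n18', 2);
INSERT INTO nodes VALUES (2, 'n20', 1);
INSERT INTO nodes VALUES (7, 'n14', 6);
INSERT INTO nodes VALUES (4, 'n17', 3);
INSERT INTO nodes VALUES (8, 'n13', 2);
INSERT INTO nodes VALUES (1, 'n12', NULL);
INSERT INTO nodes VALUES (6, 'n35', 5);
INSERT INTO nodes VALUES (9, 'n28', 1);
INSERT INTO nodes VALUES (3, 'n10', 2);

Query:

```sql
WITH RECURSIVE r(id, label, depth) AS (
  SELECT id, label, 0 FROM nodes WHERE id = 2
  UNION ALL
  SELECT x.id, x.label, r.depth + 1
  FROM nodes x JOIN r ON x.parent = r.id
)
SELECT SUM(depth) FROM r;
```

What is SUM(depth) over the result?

Base: id=2 (n20) at depth 0.
Iteration 1: rows with parent in {2} -> n10 (id 3, depth 1), n18 (id 5, depth 1), n13 (id 8, depth 1).
Iteration 2: rows with parent in {3,5,8} -> n17 (id 4, depth 2), n35 (id 6, depth 2).
Iteration 3: rows with parent in {4,6} -> n14 (id 7, depth 3).
Iteration 4: no rows with parent in {7}; recursion stops.
SUM(depth) = 0 + 1 + 1 + 1 + 2 + 2 + 3 = 10.

10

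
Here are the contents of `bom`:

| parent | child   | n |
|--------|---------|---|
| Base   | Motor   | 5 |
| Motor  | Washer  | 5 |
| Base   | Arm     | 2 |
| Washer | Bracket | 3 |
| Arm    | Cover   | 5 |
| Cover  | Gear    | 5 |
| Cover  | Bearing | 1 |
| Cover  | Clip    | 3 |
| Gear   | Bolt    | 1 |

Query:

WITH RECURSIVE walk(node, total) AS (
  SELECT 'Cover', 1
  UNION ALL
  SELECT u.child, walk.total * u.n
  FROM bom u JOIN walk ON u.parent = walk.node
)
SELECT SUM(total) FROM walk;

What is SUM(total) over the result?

15

Base: (Cover, total=1).
Iteration 1: components of {Cover} -> Bearing = 1*1 = 1, Clip = 1*3 = 3, Gear = 1*5 = 5.
Iteration 2: components of {Bearing,Clip,Gear} -> Bolt = 5*1 = 5.
Iteration 3: no further components; recursion stops.
SUM(total) = 1 + 5 + 1 + 3 + 5 = 15.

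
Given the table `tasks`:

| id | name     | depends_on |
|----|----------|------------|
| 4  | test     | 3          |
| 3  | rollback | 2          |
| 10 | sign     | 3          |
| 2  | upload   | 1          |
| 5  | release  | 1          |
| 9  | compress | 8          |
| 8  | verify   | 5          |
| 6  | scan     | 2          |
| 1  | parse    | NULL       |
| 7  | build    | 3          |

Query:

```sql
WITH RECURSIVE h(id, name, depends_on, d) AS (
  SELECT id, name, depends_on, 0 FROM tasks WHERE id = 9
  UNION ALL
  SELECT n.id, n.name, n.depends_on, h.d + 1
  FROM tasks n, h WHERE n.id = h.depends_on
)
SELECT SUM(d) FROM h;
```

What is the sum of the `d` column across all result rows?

6

Base: id=9 (compress), depends_on=8, d 0.
Iteration 1: join on id=8 -> verify (id 8, depends_on=5, d 1).
Iteration 2: join on id=5 -> release (id 5, depends_on=1, d 2).
Iteration 3: join on id=1 -> parse (id 1, depends_on=NULL, d 3).
Iteration 4: depends_on is NULL; no match; recursion stops.
SUM(d) = 0 + 1 + 2 + 3 = 6.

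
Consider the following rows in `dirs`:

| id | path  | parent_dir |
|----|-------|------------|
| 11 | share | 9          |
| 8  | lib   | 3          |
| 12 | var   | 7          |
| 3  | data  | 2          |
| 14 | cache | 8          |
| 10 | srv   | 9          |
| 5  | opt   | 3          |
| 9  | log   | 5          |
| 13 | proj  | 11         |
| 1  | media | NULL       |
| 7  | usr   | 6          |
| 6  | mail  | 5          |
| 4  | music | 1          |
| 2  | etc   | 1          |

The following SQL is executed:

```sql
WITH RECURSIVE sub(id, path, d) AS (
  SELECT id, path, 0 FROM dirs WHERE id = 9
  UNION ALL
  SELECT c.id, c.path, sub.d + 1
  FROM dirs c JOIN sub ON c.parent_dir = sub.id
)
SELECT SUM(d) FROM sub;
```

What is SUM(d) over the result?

Base: id=9 (log) at d 0.
Iteration 1: rows with parent_dir in {9} -> srv (id 10, d 1), share (id 11, d 1).
Iteration 2: rows with parent_dir in {10,11} -> proj (id 13, d 2).
Iteration 3: no rows with parent_dir in {13}; recursion stops.
SUM(d) = 0 + 1 + 1 + 2 = 4.

4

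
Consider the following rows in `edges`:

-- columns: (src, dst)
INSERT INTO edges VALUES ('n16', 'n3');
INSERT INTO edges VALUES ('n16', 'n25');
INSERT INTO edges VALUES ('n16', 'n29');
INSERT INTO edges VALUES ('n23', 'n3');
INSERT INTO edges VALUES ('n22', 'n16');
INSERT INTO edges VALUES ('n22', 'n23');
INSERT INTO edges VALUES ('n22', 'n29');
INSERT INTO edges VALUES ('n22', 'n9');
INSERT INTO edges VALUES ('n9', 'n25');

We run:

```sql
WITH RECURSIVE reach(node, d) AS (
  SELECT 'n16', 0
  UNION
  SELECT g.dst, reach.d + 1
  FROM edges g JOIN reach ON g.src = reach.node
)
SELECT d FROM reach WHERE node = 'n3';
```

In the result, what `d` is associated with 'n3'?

Base: (n16, d=0).
Iteration 1: edges from {n16} -> (n25, d=1), (n29, d=1), (n3, d=1).
Iteration 2: no outgoing edges from {n25,n29,n3}; recursion stops.

1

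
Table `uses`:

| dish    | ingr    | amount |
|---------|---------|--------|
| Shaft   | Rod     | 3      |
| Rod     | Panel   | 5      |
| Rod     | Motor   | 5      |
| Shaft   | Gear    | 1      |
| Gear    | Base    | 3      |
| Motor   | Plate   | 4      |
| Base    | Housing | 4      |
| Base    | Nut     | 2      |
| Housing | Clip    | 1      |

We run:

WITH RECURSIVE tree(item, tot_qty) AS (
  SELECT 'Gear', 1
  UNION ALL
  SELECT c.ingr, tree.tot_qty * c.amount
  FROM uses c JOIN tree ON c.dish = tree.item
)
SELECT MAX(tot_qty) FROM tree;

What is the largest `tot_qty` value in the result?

12

Base: (Gear, tot_qty=1).
Iteration 1: components of {Gear} -> Base = 1*3 = 3.
Iteration 2: components of {Base} -> Housing = 3*4 = 12, Nut = 3*2 = 6.
Iteration 3: components of {Housing,Nut} -> Clip = 12*1 = 12.
Iteration 4: no further components; recursion stops.
tot_qty values: 1, 3, 12, 6, 12; the maximum is 12.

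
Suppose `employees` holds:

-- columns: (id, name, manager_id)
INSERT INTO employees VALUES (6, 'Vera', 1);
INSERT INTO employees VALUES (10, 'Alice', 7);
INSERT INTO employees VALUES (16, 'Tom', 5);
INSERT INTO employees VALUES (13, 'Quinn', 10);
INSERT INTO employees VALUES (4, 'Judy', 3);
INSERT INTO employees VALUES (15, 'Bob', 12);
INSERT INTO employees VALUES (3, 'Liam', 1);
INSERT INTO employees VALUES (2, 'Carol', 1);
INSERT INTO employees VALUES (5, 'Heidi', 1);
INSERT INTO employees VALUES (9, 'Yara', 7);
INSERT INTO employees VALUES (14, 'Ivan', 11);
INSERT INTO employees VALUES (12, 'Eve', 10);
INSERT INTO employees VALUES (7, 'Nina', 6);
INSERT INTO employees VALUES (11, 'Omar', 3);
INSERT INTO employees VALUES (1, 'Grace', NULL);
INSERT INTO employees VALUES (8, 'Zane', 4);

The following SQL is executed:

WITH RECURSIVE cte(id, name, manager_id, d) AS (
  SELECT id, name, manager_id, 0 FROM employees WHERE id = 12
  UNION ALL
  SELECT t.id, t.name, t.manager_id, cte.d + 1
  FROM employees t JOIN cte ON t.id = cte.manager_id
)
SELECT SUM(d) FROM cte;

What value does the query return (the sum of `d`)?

Base: id=12 (Eve), manager_id=10, d 0.
Iteration 1: join on id=10 -> Alice (id 10, manager_id=7, d 1).
Iteration 2: join on id=7 -> Nina (id 7, manager_id=6, d 2).
Iteration 3: join on id=6 -> Vera (id 6, manager_id=1, d 3).
Iteration 4: join on id=1 -> Grace (id 1, manager_id=NULL, d 4).
Iteration 5: manager_id is NULL; no match; recursion stops.
SUM(d) = 0 + 1 + 2 + 3 + 4 = 10.

10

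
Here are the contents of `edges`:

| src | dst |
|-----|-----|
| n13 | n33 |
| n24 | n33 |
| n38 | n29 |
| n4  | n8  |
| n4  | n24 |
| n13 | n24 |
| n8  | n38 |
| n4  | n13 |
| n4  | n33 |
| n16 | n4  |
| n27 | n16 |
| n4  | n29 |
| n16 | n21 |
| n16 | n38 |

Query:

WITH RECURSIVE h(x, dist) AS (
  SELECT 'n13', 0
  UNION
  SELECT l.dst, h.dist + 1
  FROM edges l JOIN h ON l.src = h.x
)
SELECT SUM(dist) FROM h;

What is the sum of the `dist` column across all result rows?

Base: (n13, dist=0).
Iteration 1: edges from {n13} -> (n24, dist=1), (n33, dist=1).
Iteration 2: edges from {n24,n33} -> (n33, dist=2).
Iteration 3: no outgoing edges from {n33}; recursion stops.
SUM(dist) = 0 + 1 + 1 + 2 = 4.

4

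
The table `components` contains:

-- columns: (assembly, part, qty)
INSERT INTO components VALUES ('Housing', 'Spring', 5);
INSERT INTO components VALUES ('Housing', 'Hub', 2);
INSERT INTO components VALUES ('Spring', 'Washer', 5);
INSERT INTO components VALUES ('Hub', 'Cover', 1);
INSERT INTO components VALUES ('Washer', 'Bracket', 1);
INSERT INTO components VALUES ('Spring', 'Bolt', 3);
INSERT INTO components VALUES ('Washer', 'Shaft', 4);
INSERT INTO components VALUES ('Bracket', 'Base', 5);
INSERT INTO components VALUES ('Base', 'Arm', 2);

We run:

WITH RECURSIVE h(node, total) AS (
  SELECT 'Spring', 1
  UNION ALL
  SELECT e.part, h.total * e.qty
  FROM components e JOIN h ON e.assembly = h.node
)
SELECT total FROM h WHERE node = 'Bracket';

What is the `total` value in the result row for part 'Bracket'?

5

Base: (Spring, total=1).
Iteration 1: components of {Spring} -> Bolt = 1*3 = 3, Washer = 1*5 = 5.
Iteration 2: components of {Bolt,Washer} -> Bracket = 5*1 = 5, Shaft = 5*4 = 20.
Iteration 3: components of {Bracket,Shaft} -> Base = 5*5 = 25.
Iteration 4: components of {Base} -> Arm = 25*2 = 50.
Iteration 5: no further components; recursion stops.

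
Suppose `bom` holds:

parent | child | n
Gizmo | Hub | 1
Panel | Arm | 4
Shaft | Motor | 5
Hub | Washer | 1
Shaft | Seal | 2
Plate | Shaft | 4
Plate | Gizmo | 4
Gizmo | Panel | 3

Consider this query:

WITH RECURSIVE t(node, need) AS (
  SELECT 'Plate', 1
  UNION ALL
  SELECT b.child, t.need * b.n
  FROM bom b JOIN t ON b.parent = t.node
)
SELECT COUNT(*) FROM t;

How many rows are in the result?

9

Base: (Plate, need=1).
Iteration 1: components of {Plate} -> Gizmo = 1*4 = 4, Shaft = 1*4 = 4.
Iteration 2: components of {Gizmo,Shaft} -> Hub = 4*1 = 4, Motor = 4*5 = 20, Panel = 4*3 = 12, Seal = 4*2 = 8.
Iteration 3: components of {Hub,Motor,Panel,Seal} -> Arm = 12*4 = 48, Washer = 4*1 = 4.
Iteration 4: no further components; recursion stops.
Total rows emitted: 9.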